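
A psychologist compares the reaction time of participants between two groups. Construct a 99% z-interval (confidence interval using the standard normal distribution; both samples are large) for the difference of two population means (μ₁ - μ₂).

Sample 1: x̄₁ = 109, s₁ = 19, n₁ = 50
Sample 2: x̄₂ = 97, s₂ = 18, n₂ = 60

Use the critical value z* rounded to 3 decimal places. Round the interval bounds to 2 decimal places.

Both samples are large (n₁ = 50 ≥ 30, n₂ = 60 ≥ 30), so a z-interval for the difference of means applies.

Point estimate: x̄₁ - x̄₂ = 109 - 97 = 12

Standard error: SE = √(s₁²/n₁ + s₂²/n₂)
= √(19²/50 + 18²/60)
= √(7.220000 + 5.400000)
= 3.552464

For 99% confidence, z* = 2.576 (from standard normal table)
Margin of error: E = z* × SE = 2.576 × 3.552464 = 9.1511

Z-interval: (x̄₁ - x̄₂) ± E = 12 ± 9.1511 = (2.8489, 21.1511)

Rounded to 2 decimal places:

(2.85, 21.15)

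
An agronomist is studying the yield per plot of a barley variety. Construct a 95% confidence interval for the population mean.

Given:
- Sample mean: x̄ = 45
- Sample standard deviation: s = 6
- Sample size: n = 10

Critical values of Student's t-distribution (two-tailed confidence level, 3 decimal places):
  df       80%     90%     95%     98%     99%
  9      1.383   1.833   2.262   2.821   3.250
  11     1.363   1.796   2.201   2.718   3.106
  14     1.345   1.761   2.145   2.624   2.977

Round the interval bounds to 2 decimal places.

The population standard deviation σ is unknown (only the sample standard deviation s is given), so use a t-interval with df = n - 1 = 10 - 1 = 9.

For 95% confidence with df = 9, t* = 2.262 (from t-table)

Standard error: SE = s/√n = 6/√10 = 1.897367

Margin of error: E = t* × SE = 2.262 × 1.897367 = 4.2918

T-interval: x̄ ± E = 45 ± 4.2918 = (40.7082, 49.2918)

Rounded to 2 decimal places:

(40.71, 49.29)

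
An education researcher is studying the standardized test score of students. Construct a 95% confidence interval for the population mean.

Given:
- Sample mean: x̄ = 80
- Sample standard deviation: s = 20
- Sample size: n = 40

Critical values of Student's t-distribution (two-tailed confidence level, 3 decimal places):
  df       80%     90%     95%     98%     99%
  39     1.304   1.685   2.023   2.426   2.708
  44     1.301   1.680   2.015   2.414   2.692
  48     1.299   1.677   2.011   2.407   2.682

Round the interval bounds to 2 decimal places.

The population standard deviation σ is unknown (only the sample standard deviation s is given), so use a t-interval with df = n - 1 = 40 - 1 = 39.

For 95% confidence with df = 39, t* = 2.023 (from t-table)

Standard error: SE = s/√n = 20/√40 = 3.162278

Margin of error: E = t* × SE = 2.023 × 3.162278 = 6.3973

T-interval: x̄ ± E = 80 ± 6.3973 = (73.6027, 86.3973)

Rounded to 2 decimal places:

(73.60, 86.40)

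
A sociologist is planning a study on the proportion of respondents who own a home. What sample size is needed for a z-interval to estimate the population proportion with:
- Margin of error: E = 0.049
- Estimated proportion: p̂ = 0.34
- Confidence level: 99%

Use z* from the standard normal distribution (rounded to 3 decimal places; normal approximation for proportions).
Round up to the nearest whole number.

Using z* for proportion z-interval (normal approximation).

For 99% confidence, z* = 2.576 (from standard normal table)

Sample size formula for proportion z-interval: n = z*²p̂(1-p̂)/E²

n = 2.576² × 0.34 × 0.66 / 0.049²
  = 6.635776 × 0.2244 / 0.002401
  = 620.1866

Round up to the nearest whole number: n = 621

621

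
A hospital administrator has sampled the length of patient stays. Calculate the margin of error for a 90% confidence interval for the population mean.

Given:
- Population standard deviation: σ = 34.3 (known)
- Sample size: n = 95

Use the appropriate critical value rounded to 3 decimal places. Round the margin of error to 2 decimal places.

The population standard deviation σ is known, so use the z-interval margin of error formula.

For 90% confidence, z* = 1.645 (from standard normal table)

Margin of error formula for z-interval: E = z* × σ/√n

E = 1.645 × 34.3/√95
  = 1.645 × 3.519106
  = 5.7889

Rounded to 2 decimal places:

5.79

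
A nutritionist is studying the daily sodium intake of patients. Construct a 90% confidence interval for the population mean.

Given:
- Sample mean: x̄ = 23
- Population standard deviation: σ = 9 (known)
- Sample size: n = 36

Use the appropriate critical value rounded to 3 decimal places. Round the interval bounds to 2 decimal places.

The population standard deviation σ is known, so use a z-interval (standard normal critical value).

For 90% confidence, z* = 1.645 (from standard normal table)

Standard error: SE = σ/√n = 9/√36 = 1.500000

Margin of error: E = z* × SE = 1.645 × 1.500000 = 2.4675

Z-interval: x̄ ± E = 23 ± 2.4675 = (20.5325, 25.4675)

Rounded to 2 decimal places:

(20.53, 25.47)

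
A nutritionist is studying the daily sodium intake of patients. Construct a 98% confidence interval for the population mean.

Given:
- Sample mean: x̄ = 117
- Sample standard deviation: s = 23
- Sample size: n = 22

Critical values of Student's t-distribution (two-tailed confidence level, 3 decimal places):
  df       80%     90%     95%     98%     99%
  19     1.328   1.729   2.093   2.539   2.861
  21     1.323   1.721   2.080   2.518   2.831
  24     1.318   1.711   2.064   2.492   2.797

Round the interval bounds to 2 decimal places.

The population standard deviation σ is unknown (only the sample standard deviation s is given), so use a t-interval with df = n - 1 = 22 - 1 = 21.

For 98% confidence with df = 21, t* = 2.518 (from t-table)

Standard error: SE = s/√n = 23/√22 = 4.903616

Margin of error: E = t* × SE = 2.518 × 4.903616 = 12.3473

T-interval: x̄ ± E = 117 ± 12.3473 = (104.6527, 129.3473)

Rounded to 2 decimal places:

(104.65, 129.35)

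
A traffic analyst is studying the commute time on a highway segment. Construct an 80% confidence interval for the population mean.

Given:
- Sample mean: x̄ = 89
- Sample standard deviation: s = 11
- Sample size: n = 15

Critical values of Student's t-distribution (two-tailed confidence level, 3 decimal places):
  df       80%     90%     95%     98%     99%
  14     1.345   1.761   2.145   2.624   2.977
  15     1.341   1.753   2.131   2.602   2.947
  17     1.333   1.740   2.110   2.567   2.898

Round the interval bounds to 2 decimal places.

The population standard deviation σ is unknown (only the sample standard deviation s is given), so use a t-interval with df = n - 1 = 15 - 1 = 14.

For 80% confidence with df = 14, t* = 1.345 (from t-table)

Standard error: SE = s/√n = 11/√15 = 2.840188

Margin of error: E = t* × SE = 1.345 × 2.840188 = 3.8201

T-interval: x̄ ± E = 89 ± 3.8201 = (85.1799, 92.8201)

Rounded to 2 decimal places:

(85.18, 92.82)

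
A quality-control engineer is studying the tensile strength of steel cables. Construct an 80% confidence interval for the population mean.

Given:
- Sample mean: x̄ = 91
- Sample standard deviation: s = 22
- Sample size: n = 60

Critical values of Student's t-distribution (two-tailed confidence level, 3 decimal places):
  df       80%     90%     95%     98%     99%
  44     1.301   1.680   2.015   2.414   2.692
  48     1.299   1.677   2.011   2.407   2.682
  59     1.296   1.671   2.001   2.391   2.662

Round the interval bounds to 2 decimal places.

The population standard deviation σ is unknown (only the sample standard deviation s is given), so use a t-interval with df = n - 1 = 60 - 1 = 59.

For 80% confidence with df = 59, t* = 1.296 (from t-table)

Standard error: SE = s/√n = 22/√60 = 2.840188

Margin of error: E = t* × SE = 1.296 × 2.840188 = 3.6809

T-interval: x̄ ± E = 91 ± 3.6809 = (87.3191, 94.6809)

Rounded to 2 decimal places:

(87.32, 94.68)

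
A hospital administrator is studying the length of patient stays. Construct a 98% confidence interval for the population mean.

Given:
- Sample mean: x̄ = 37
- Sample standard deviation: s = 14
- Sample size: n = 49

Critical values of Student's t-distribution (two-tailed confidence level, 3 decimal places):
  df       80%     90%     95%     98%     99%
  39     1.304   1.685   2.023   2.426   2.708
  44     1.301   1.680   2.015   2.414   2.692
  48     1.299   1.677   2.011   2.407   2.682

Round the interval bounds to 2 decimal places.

The population standard deviation σ is unknown (only the sample standard deviation s is given), so use a t-interval with df = n - 1 = 49 - 1 = 48.

For 98% confidence with df = 48, t* = 2.407 (from t-table)

Standard error: SE = s/√n = 14/√49 = 2.000000

Margin of error: E = t* × SE = 2.407 × 2.000000 = 4.8140

T-interval: x̄ ± E = 37 ± 4.8140 = (32.1860, 41.8140)

Rounded to 2 decimal places:

(32.19, 41.81)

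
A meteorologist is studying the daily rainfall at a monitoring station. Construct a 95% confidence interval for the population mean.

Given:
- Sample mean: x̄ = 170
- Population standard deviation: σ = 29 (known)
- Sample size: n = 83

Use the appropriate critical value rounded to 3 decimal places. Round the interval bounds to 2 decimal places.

The population standard deviation σ is known, so use a z-interval (standard normal critical value).

For 95% confidence, z* = 1.96 (from standard normal table)

Standard error: SE = σ/√n = 29/√83 = 3.183164

Margin of error: E = z* × SE = 1.96 × 3.183164 = 6.2390

Z-interval: x̄ ± E = 170 ± 6.2390 = (163.7610, 176.2390)

Rounded to 2 decimal places:

(163.76, 176.24)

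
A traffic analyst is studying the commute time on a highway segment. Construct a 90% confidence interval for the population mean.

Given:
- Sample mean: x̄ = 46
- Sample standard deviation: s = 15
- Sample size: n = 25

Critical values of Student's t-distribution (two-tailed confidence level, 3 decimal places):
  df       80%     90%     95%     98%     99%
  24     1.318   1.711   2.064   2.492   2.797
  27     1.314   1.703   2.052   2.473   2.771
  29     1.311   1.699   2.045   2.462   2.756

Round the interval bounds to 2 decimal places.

The population standard deviation σ is unknown (only the sample standard deviation s is given), so use a t-interval with df = n - 1 = 25 - 1 = 24.

For 90% confidence with df = 24, t* = 1.711 (from t-table)

Standard error: SE = s/√n = 15/√25 = 3.000000

Margin of error: E = t* × SE = 1.711 × 3.000000 = 5.1330

T-interval: x̄ ± E = 46 ± 5.1330 = (40.8670, 51.1330)

Rounded to 2 decimal places:

(40.87, 51.13)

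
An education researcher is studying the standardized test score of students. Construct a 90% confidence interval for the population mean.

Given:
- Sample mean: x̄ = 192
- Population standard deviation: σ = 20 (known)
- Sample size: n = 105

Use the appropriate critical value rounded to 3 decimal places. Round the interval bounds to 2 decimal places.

The population standard deviation σ is known, so use a z-interval (standard normal critical value).

For 90% confidence, z* = 1.645 (from standard normal table)

Standard error: SE = σ/√n = 20/√105 = 1.951800

Margin of error: E = z* × SE = 1.645 × 1.951800 = 3.2107

Z-interval: x̄ ± E = 192 ± 3.2107 = (188.7893, 195.2107)

Rounded to 2 decimal places:

(188.79, 195.21)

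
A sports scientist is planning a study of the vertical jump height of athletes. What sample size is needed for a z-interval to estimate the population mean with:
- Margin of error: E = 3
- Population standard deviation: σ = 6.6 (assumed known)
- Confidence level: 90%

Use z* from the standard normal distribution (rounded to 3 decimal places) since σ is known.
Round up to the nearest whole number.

Using z* since population σ is known (z-interval formula).

For 90% confidence, z* = 1.645 (from standard normal table)

Sample size formula for z-interval: n = (z*σ/E)²

n = (1.645 × 6.6 / 3)²
  = (3.619000)²
  = 13.0972

Round up to the nearest whole number: n = 14

14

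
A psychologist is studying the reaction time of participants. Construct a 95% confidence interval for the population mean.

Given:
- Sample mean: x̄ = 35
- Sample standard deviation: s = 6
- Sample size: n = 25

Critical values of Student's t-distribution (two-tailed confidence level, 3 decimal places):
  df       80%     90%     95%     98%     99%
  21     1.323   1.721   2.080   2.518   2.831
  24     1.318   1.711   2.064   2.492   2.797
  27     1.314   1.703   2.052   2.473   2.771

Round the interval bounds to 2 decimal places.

The population standard deviation σ is unknown (only the sample standard deviation s is given), so use a t-interval with df = n - 1 = 25 - 1 = 24.

For 95% confidence with df = 24, t* = 2.064 (from t-table)

Standard error: SE = s/√n = 6/√25 = 1.200000

Margin of error: E = t* × SE = 2.064 × 1.200000 = 2.4768

T-interval: x̄ ± E = 35 ± 2.4768 = (32.5232, 37.4768)

Rounded to 2 decimal places:

(32.52, 37.48)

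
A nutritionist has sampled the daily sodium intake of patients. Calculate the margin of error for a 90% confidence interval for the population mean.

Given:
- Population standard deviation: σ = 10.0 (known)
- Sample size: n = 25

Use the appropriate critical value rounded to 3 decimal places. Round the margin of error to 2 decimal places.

The population standard deviation σ is known, so use the z-interval margin of error formula.

For 90% confidence, z* = 1.645 (from standard normal table)

Margin of error formula for z-interval: E = z* × σ/√n

E = 1.645 × 10.0/√25
  = 1.645 × 2.000000
  = 3.2900

Rounded to 2 decimal places:

3.29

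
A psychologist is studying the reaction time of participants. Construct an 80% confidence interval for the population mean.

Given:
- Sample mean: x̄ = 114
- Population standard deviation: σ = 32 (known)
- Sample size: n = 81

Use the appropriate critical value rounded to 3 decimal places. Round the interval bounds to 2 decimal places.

The population standard deviation σ is known, so use a z-interval (standard normal critical value).

For 80% confidence, z* = 1.282 (from standard normal table)

Standard error: SE = σ/√n = 32/√81 = 3.555556

Margin of error: E = z* × SE = 1.282 × 3.555556 = 4.5582

Z-interval: x̄ ± E = 114 ± 4.5582 = (109.4418, 118.5582)

Rounded to 2 decimal places:

(109.44, 118.56)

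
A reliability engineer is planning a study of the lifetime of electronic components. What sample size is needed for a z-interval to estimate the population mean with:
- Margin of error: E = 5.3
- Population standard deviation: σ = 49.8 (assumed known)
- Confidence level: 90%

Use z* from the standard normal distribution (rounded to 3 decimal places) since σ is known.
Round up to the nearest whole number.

Using z* since population σ is known (z-interval formula).

For 90% confidence, z* = 1.645 (from standard normal table)

Sample size formula for z-interval: n = (z*σ/E)²

n = (1.645 × 49.8 / 5.3)²
  = (15.456792)²
  = 238.9124

Round up to the nearest whole number: n = 239

239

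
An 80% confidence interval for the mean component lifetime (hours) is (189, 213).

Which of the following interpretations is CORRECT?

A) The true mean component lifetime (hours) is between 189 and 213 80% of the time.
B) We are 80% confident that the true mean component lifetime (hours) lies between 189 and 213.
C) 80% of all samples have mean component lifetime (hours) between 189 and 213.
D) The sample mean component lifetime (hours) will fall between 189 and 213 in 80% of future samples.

A confidence interval represents our confidence in the procedure, not a probability statement about the parameter.

Key concept: If we repeated this sampling process many times and computed an 80% CI each time, about 80% of those intervals would contain the true population parameter.

For this specific interval (189, 213):
- Midpoint (point estimate): 201
- Margin of error: 12

The correct interpretation is the one stating confidence that the true parameter lies in the interval — option B.

B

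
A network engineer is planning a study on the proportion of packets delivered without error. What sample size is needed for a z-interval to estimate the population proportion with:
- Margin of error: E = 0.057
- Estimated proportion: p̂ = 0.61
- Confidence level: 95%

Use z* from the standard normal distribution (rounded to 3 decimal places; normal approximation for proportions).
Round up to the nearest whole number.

Using z* for proportion z-interval (normal approximation).

For 95% confidence, z* = 1.96 (from standard normal table)

Sample size formula for proportion z-interval: n = z*²p̂(1-p̂)/E²

n = 1.96² × 0.61 × 0.39 / 0.057²
  = 3.8416 × 0.2379 / 0.003249
  = 281.2917

Round up to the nearest whole number: n = 282

282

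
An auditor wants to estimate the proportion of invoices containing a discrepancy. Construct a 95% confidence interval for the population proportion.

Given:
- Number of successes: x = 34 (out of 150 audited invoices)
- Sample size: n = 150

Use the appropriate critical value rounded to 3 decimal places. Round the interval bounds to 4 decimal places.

Sample proportion: p̂ = 34/150 = 0.226667

Check conditions for normal approximation:
  np̂ = 34 ≥ 10 ✓
  n(1-p̂) = 116 ≥ 10 ✓

The sample is large enough, so use a z-interval (normal approximation) for the proportion.

For 95% confidence, z* = 1.96 (from standard normal table)

Standard error: SE = √(p̂(1-p̂)/n) = √(0.226667×0.773333/150) = 0.03418468

Margin of error: E = z* × SE = 1.96 × 0.03418468 = 0.067002

Z-interval: p̂ ± E = 0.226667 ± 0.067002 = (0.159665, 0.293669)

Rounded to 4 decimal places:

(0.1597, 0.2937)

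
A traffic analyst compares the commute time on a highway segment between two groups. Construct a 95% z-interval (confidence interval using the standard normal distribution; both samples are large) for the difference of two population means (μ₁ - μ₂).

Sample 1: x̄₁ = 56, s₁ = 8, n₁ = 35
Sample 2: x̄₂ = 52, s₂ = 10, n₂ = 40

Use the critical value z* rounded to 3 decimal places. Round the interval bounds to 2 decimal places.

Both samples are large (n₁ = 35 ≥ 30, n₂ = 40 ≥ 30), so a z-interval for the difference of means applies.

Point estimate: x̄₁ - x̄₂ = 56 - 52 = 4

Standard error: SE = √(s₁²/n₁ + s₂²/n₂)
= √(8²/35 + 10²/40)
= √(1.828571 + 2.500000)
= 2.080522

For 95% confidence, z* = 1.96 (from standard normal table)
Margin of error: E = z* × SE = 1.96 × 2.080522 = 4.0778

Z-interval: (x̄₁ - x̄₂) ± E = 4 ± 4.0778 = (-0.0778, 8.0778)

Rounded to 2 decimal places:

(-0.08, 8.08)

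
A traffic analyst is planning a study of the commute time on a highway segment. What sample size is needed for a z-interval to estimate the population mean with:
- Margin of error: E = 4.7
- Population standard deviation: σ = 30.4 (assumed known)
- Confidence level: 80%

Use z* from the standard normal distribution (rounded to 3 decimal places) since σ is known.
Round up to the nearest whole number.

Using z* since population σ is known (z-interval formula).

For 80% confidence, z* = 1.282 (from standard normal table)

Sample size formula for z-interval: n = (z*σ/E)²

n = (1.282 × 30.4 / 4.7)²
  = (8.292085)²
  = 68.7587

Round up to the nearest whole number: n = 69

69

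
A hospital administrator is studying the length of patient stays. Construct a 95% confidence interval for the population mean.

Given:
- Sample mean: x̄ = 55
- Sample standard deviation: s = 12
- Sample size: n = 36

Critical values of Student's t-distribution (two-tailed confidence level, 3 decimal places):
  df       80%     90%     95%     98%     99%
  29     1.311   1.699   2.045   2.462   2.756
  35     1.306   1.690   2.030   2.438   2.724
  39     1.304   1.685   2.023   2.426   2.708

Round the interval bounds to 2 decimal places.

The population standard deviation σ is unknown (only the sample standard deviation s is given), so use a t-interval with df = n - 1 = 36 - 1 = 35.

For 95% confidence with df = 35, t* = 2.030 (from t-table)

Standard error: SE = s/√n = 12/√36 = 2.000000

Margin of error: E = t* × SE = 2.030 × 2.000000 = 4.0600

T-interval: x̄ ± E = 55 ± 4.0600 = (50.9400, 59.0600)

Rounded to 2 decimal places:

(50.94, 59.06)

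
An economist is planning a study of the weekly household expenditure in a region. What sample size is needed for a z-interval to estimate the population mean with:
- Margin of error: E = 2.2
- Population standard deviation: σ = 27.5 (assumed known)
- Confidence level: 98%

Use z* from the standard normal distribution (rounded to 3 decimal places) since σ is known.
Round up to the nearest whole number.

Using z* since population σ is known (z-interval formula).

For 98% confidence, z* = 2.326 (from standard normal table)

Sample size formula for z-interval: n = (z*σ/E)²

n = (2.326 × 27.5 / 2.2)²
  = (29.075000)²
  = 845.3556

Round up to the nearest whole number: n = 846

846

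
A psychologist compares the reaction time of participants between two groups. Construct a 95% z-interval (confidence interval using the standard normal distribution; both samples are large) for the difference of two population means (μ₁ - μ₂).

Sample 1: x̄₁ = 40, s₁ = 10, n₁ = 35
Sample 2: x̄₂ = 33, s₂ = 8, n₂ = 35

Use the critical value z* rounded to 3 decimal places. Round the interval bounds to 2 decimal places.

Both samples are large (n₁ = 35 ≥ 30, n₂ = 35 ≥ 30), so a z-interval for the difference of means applies.

Point estimate: x̄₁ - x̄₂ = 40 - 33 = 7

Standard error: SE = √(s₁²/n₁ + s₂²/n₂)
= √(10²/35 + 8²/35)
= √(2.857143 + 1.828571)
= 2.164651

For 95% confidence, z* = 1.96 (from standard normal table)
Margin of error: E = z* × SE = 1.96 × 2.164651 = 4.2427

Z-interval: (x̄₁ - x̄₂) ± E = 7 ± 4.2427 = (2.7573, 11.2427)

Rounded to 2 decimal places:

(2.76, 11.24)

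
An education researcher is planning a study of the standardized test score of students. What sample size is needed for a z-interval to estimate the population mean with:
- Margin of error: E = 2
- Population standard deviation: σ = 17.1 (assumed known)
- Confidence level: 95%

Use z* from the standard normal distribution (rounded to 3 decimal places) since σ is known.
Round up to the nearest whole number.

Using z* since population σ is known (z-interval formula).

For 95% confidence, z* = 1.96 (from standard normal table)

Sample size formula for z-interval: n = (z*σ/E)²

n = (1.96 × 17.1 / 2)²
  = (16.758000)²
  = 280.8306

Round up to the nearest whole number: n = 281

281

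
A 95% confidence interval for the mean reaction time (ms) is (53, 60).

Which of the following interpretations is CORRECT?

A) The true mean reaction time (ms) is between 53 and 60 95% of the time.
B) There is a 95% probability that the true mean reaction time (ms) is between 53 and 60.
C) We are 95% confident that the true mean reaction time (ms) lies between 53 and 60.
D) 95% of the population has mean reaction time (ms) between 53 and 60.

A confidence interval represents our confidence in the procedure, not a probability statement about the parameter.

Key concept: If we repeated this sampling process many times and computed a 95% CI each time, about 95% of those intervals would contain the true population parameter.

For this specific interval (53, 60):
- Midpoint (point estimate): 56.5
- Margin of error: 3.5

The correct interpretation is the one stating confidence that the true parameter lies in the interval — option C.

C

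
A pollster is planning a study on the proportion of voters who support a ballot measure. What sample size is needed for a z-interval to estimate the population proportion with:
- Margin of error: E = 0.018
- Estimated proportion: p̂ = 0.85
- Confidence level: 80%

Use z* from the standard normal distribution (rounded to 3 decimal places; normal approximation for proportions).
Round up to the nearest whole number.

Using z* for proportion z-interval (normal approximation).

For 80% confidence, z* = 1.282 (from standard normal table)

Sample size formula for proportion z-interval: n = z*²p̂(1-p̂)/E²

n = 1.282² × 0.85 × 0.15 / 0.018²
  = 1.643524 × 0.1275 / 0.000324
  = 646.7571

Round up to the nearest whole number: n = 647

647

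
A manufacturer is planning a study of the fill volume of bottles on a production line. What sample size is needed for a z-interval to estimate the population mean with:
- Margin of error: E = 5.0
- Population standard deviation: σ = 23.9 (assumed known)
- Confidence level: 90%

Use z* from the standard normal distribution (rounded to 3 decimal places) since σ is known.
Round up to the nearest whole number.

Using z* since population σ is known (z-interval formula).

For 90% confidence, z* = 1.645 (from standard normal table)

Sample size formula for z-interval: n = (z*σ/E)²

n = (1.645 × 23.9 / 5.0)²
  = (7.863100)²
  = 61.8283

Round up to the nearest whole number: n = 62

62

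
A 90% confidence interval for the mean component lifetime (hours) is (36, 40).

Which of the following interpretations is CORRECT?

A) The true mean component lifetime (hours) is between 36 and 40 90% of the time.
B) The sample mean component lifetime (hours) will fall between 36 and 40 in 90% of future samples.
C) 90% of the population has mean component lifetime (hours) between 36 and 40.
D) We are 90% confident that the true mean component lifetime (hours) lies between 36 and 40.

A confidence interval represents our confidence in the procedure, not a probability statement about the parameter.

Key concept: If we repeated this sampling process many times and computed a 90% CI each time, about 90% of those intervals would contain the true population parameter.

For this specific interval (36, 40):
- Midpoint (point estimate): 38
- Margin of error: 2

The correct interpretation is the one stating confidence that the true parameter lies in the interval — option D.

D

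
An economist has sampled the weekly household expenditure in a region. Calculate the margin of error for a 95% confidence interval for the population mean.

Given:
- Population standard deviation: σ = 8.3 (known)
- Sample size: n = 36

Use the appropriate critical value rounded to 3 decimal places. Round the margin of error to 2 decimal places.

The population standard deviation σ is known, so use the z-interval margin of error formula.

For 95% confidence, z* = 1.96 (from standard normal table)

Margin of error formula for z-interval: E = z* × σ/√n

E = 1.96 × 8.3/√36
  = 1.96 × 1.383333
  = 2.7113

Rounded to 2 decimal places:

2.71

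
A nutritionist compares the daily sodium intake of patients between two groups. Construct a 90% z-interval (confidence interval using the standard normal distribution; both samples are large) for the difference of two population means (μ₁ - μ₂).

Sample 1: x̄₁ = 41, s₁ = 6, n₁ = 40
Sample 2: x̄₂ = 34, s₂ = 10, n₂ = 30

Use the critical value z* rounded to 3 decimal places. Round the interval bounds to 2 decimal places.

Both samples are large (n₁ = 40 ≥ 30, n₂ = 30 ≥ 30), so a z-interval for the difference of means applies.

Point estimate: x̄₁ - x̄₂ = 41 - 34 = 7

Standard error: SE = √(s₁²/n₁ + s₂²/n₂)
= √(6²/40 + 10²/30)
= √(0.900000 + 3.333333)
= 2.057507

For 90% confidence, z* = 1.645 (from standard normal table)
Margin of error: E = z* × SE = 1.645 × 2.057507 = 3.3846

Z-interval: (x̄₁ - x̄₂) ± E = 7 ± 3.3846 = (3.6154, 10.3846)

Rounded to 2 decimal places:

(3.62, 10.38)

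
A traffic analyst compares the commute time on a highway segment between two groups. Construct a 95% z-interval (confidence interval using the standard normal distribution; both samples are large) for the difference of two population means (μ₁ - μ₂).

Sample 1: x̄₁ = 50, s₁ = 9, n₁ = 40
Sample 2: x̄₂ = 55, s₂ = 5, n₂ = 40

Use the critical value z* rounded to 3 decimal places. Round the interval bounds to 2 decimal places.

Both samples are large (n₁ = 40 ≥ 30, n₂ = 40 ≥ 30), so a z-interval for the difference of means applies.

Point estimate: x̄₁ - x̄₂ = 50 - 55 = -5

Standard error: SE = √(s₁²/n₁ + s₂²/n₂)
= √(9²/40 + 5²/40)
= √(2.025000 + 0.625000)
= 1.627882

For 95% confidence, z* = 1.96 (from standard normal table)
Margin of error: E = z* × SE = 1.96 × 1.627882 = 3.1906

Z-interval: (x̄₁ - x̄₂) ± E = -5 ± 3.1906 = (-8.1906, -1.8094)

Rounded to 2 decimal places:

(-8.19, -1.81)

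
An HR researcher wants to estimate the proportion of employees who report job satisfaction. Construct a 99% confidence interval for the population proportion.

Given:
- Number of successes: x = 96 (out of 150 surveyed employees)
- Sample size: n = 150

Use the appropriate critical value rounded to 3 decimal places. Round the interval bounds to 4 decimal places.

Sample proportion: p̂ = 96/150 = 0.640000

Check conditions for normal approximation:
  np̂ = 96 ≥ 10 ✓
  n(1-p̂) = 54 ≥ 10 ✓

The sample is large enough, so use a z-interval (normal approximation) for the proportion.

For 99% confidence, z* = 2.576 (from standard normal table)

Standard error: SE = √(p̂(1-p̂)/n) = √(0.640000×0.360000/150) = 0.03919184

Margin of error: E = z* × SE = 2.576 × 0.03919184 = 0.100958

Z-interval: p̂ ± E = 0.640000 ± 0.100958 = (0.539042, 0.740958)

Rounded to 4 decimal places:

(0.5390, 0.7410)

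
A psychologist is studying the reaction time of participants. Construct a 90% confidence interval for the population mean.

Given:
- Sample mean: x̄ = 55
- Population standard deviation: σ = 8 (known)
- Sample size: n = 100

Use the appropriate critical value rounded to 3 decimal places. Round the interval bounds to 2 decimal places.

The population standard deviation σ is known, so use a z-interval (standard normal critical value).

For 90% confidence, z* = 1.645 (from standard normal table)

Standard error: SE = σ/√n = 8/√100 = 0.800000

Margin of error: E = z* × SE = 1.645 × 0.800000 = 1.3160

Z-interval: x̄ ± E = 55 ± 1.3160 = (53.6840, 56.3160)

Rounded to 2 decimal places:

(53.68, 56.32)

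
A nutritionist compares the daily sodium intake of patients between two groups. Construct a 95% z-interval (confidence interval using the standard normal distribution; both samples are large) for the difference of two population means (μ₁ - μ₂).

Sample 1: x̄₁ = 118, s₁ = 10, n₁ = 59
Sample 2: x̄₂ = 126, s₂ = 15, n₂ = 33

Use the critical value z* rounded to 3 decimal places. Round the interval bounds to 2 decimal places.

Both samples are large (n₁ = 59 ≥ 30, n₂ = 33 ≥ 30), so a z-interval for the difference of means applies.

Point estimate: x̄₁ - x̄₂ = 118 - 126 = -8

Standard error: SE = √(s₁²/n₁ + s₂²/n₂)
= √(10²/59 + 15²/33)
= √(1.694915 + 6.818182)
= 2.917721

For 95% confidence, z* = 1.96 (from standard normal table)
Margin of error: E = z* × SE = 1.96 × 2.917721 = 5.7187

Z-interval: (x̄₁ - x̄₂) ± E = -8 ± 5.7187 = (-13.7187, -2.2813)

Rounded to 2 decimal places:

(-13.72, -2.28)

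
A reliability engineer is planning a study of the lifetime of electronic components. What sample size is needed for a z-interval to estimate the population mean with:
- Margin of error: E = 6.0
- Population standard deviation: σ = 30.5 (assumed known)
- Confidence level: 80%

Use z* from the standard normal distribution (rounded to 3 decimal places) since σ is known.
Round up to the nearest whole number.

Using z* since population σ is known (z-interval formula).

For 80% confidence, z* = 1.282 (from standard normal table)

Sample size formula for z-interval: n = (z*σ/E)²

n = (1.282 × 30.5 / 6.0)²
  = (6.516833)²
  = 42.4691

Round up to the nearest whole number: n = 43

43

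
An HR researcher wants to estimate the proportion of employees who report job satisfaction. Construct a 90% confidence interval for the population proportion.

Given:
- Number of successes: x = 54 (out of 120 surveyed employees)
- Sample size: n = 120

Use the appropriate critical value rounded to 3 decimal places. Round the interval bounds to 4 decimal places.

Sample proportion: p̂ = 54/120 = 0.450000

Check conditions for normal approximation:
  np̂ = 54 ≥ 10 ✓
  n(1-p̂) = 66 ≥ 10 ✓

The sample is large enough, so use a z-interval (normal approximation) for the proportion.

For 90% confidence, z* = 1.645 (from standard normal table)

Standard error: SE = √(p̂(1-p̂)/n) = √(0.450000×0.550000/120) = 0.04541476

Margin of error: E = z* × SE = 1.645 × 0.04541476 = 0.074707

Z-interval: p̂ ± E = 0.450000 ± 0.074707 = (0.375293, 0.524707)

Rounded to 4 decimal places:

(0.3753, 0.5247)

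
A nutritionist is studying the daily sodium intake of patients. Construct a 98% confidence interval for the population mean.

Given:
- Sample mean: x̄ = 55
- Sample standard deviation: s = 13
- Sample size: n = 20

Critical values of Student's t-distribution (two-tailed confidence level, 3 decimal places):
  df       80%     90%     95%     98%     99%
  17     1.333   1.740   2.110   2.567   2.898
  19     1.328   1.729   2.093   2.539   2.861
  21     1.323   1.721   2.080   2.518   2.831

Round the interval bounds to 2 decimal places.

The population standard deviation σ is unknown (only the sample standard deviation s is given), so use a t-interval with df = n - 1 = 20 - 1 = 19.

For 98% confidence with df = 19, t* = 2.539 (from t-table)

Standard error: SE = s/√n = 13/√20 = 2.906888

Margin of error: E = t* × SE = 2.539 × 2.906888 = 7.3806

T-interval: x̄ ± E = 55 ± 7.3806 = (47.6194, 62.3806)

Rounded to 2 decimal places:

(47.62, 62.38)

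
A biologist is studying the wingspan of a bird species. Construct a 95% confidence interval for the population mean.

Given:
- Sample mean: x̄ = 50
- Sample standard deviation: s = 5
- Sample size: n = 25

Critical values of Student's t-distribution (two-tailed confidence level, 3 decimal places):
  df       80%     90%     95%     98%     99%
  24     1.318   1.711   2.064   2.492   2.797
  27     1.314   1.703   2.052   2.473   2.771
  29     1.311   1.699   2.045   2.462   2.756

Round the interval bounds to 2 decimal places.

The population standard deviation σ is unknown (only the sample standard deviation s is given), so use a t-interval with df = n - 1 = 25 - 1 = 24.

For 95% confidence with df = 24, t* = 2.064 (from t-table)

Standard error: SE = s/√n = 5/√25 = 1.000000

Margin of error: E = t* × SE = 2.064 × 1.000000 = 2.0640

T-interval: x̄ ± E = 50 ± 2.0640 = (47.9360, 52.0640)

Rounded to 2 decimal places:

(47.94, 52.06)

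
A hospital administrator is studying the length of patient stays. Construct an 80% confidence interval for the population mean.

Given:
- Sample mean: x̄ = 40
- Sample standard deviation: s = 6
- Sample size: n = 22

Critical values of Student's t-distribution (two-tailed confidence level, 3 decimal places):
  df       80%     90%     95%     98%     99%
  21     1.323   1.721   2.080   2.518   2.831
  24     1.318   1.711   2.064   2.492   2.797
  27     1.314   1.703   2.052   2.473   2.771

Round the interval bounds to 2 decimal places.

The population standard deviation σ is unknown (only the sample standard deviation s is given), so use a t-interval with df = n - 1 = 22 - 1 = 21.

For 80% confidence with df = 21, t* = 1.323 (from t-table)

Standard error: SE = s/√n = 6/√22 = 1.279204

Margin of error: E = t* × SE = 1.323 × 1.279204 = 1.6924

T-interval: x̄ ± E = 40 ± 1.6924 = (38.3076, 41.6924)

Rounded to 2 decimal places:

(38.31, 41.69)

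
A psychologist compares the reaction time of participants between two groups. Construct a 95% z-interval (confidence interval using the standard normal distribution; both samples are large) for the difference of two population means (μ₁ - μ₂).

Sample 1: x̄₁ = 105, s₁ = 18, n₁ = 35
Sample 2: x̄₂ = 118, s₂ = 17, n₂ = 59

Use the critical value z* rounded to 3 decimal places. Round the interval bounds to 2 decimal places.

Both samples are large (n₁ = 35 ≥ 30, n₂ = 59 ≥ 30), so a z-interval for the difference of means applies.

Point estimate: x̄₁ - x̄₂ = 105 - 118 = -13

Standard error: SE = √(s₁²/n₁ + s₂²/n₂)
= √(18²/35 + 17²/59)
= √(9.257143 + 4.898305)
= 3.762373

For 95% confidence, z* = 1.96 (from standard normal table)
Margin of error: E = z* × SE = 1.96 × 3.762373 = 7.3743

Z-interval: (x̄₁ - x̄₂) ± E = -13 ± 7.3743 = (-20.3743, -5.6257)

Rounded to 2 decimal places:

(-20.37, -5.63)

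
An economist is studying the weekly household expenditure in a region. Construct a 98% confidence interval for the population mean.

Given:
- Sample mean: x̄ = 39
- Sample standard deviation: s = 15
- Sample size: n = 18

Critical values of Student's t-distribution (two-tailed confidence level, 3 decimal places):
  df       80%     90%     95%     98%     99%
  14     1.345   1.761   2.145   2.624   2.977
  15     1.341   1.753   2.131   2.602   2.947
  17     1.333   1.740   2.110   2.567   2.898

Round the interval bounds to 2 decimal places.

The population standard deviation σ is unknown (only the sample standard deviation s is given), so use a t-interval with df = n - 1 = 18 - 1 = 17.

For 98% confidence with df = 17, t* = 2.567 (from t-table)

Standard error: SE = s/√n = 15/√18 = 3.535534

Margin of error: E = t* × SE = 2.567 × 3.535534 = 9.0757

T-interval: x̄ ± E = 39 ± 9.0757 = (29.9243, 48.0757)

Rounded to 2 decimal places:

(29.92, 48.08)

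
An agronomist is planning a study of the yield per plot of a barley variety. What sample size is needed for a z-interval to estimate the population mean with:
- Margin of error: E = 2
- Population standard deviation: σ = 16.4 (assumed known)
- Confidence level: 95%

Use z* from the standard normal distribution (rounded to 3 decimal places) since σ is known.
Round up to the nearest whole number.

Using z* since population σ is known (z-interval formula).

For 95% confidence, z* = 1.96 (from standard normal table)

Sample size formula for z-interval: n = (z*σ/E)²

n = (1.96 × 16.4 / 2)²
  = (16.072000)²
  = 258.3092

Round up to the nearest whole number: n = 259

259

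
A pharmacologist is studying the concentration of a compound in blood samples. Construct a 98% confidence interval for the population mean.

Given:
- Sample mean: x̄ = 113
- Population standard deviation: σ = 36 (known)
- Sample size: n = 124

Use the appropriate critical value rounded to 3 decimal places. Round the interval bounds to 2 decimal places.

The population standard deviation σ is known, so use a z-interval (standard normal critical value).

For 98% confidence, z* = 2.326 (from standard normal table)

Standard error: SE = σ/√n = 36/√124 = 3.232895

Margin of error: E = z* × SE = 2.326 × 3.232895 = 7.5197

Z-interval: x̄ ± E = 113 ± 7.5197 = (105.4803, 120.5197)

Rounded to 2 decimal places:

(105.48, 120.52)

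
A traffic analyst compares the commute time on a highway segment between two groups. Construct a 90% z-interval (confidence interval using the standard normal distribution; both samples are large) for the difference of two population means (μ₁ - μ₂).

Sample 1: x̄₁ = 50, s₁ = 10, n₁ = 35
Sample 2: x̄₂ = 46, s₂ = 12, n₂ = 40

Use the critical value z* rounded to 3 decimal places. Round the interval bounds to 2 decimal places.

Both samples are large (n₁ = 35 ≥ 30, n₂ = 40 ≥ 30), so a z-interval for the difference of means applies.

Point estimate: x̄₁ - x̄₂ = 50 - 46 = 4

Standard error: SE = √(s₁²/n₁ + s₂²/n₂)
= √(10²/35 + 12²/40)
= √(2.857143 + 3.600000)
= 2.541091

For 90% confidence, z* = 1.645 (from standard normal table)
Margin of error: E = z* × SE = 1.645 × 2.541091 = 4.1801

Z-interval: (x̄₁ - x̄₂) ± E = 4 ± 4.1801 = (-0.1801, 8.1801)

Rounded to 2 decimal places:

(-0.18, 8.18)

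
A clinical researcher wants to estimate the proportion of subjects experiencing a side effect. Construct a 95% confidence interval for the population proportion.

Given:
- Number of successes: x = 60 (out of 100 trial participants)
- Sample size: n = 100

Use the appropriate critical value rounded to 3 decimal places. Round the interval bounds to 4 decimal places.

Sample proportion: p̂ = 60/100 = 0.600000

Check conditions for normal approximation:
  np̂ = 60 ≥ 10 ✓
  n(1-p̂) = 40 ≥ 10 ✓

The sample is large enough, so use a z-interval (normal approximation) for the proportion.

For 95% confidence, z* = 1.96 (from standard normal table)

Standard error: SE = √(p̂(1-p̂)/n) = √(0.600000×0.400000/100) = 0.04898979

Margin of error: E = z* × SE = 1.96 × 0.04898979 = 0.096020

Z-interval: p̂ ± E = 0.600000 ± 0.096020 = (0.503980, 0.696020)

Rounded to 4 decimal places:

(0.5040, 0.6960)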